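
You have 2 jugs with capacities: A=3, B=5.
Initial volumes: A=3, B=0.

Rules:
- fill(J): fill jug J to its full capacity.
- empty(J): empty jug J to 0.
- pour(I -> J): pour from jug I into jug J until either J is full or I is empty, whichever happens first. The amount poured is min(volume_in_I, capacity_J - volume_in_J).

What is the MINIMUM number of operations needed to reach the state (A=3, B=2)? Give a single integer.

Answer: 3

Derivation:
BFS from (A=3, B=0). One shortest path:
  1. empty(A) -> (A=0 B=0)
  2. fill(B) -> (A=0 B=5)
  3. pour(B -> A) -> (A=3 B=2)
Reached target in 3 moves.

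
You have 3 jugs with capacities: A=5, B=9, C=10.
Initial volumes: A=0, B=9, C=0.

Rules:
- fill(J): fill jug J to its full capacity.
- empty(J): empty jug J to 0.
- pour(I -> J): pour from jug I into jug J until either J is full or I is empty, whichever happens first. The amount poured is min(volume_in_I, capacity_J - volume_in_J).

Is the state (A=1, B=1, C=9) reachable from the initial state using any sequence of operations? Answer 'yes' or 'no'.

Answer: no

Derivation:
BFS explored all 372 reachable states.
Reachable set includes: (0,0,0), (0,0,1), (0,0,2), (0,0,3), (0,0,4), (0,0,5), (0,0,6), (0,0,7), (0,0,8), (0,0,9), (0,0,10), (0,1,0) ...
Target (A=1, B=1, C=9) not in reachable set → no.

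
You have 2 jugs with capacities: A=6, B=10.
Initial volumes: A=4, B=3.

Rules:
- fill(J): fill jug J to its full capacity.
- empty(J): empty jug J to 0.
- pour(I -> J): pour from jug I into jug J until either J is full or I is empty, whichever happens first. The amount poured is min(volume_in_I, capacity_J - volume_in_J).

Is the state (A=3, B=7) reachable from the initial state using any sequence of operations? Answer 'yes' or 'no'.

Answer: no

Derivation:
BFS explored all 33 reachable states.
Reachable set includes: (0,0), (0,1), (0,2), (0,3), (0,4), (0,5), (0,6), (0,7), (0,8), (0,9), (0,10), (1,0) ...
Target (A=3, B=7) not in reachable set → no.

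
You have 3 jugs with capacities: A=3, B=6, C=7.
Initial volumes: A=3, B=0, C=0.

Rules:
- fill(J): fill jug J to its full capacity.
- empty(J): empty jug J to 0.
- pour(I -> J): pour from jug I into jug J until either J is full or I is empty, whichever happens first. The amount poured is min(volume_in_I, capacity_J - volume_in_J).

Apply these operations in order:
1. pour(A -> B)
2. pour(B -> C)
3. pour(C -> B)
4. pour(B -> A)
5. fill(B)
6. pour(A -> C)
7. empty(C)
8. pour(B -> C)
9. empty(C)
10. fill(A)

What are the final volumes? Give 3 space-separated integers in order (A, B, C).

Step 1: pour(A -> B) -> (A=0 B=3 C=0)
Step 2: pour(B -> C) -> (A=0 B=0 C=3)
Step 3: pour(C -> B) -> (A=0 B=3 C=0)
Step 4: pour(B -> A) -> (A=3 B=0 C=0)
Step 5: fill(B) -> (A=3 B=6 C=0)
Step 6: pour(A -> C) -> (A=0 B=6 C=3)
Step 7: empty(C) -> (A=0 B=6 C=0)
Step 8: pour(B -> C) -> (A=0 B=0 C=6)
Step 9: empty(C) -> (A=0 B=0 C=0)
Step 10: fill(A) -> (A=3 B=0 C=0)

Answer: 3 0 0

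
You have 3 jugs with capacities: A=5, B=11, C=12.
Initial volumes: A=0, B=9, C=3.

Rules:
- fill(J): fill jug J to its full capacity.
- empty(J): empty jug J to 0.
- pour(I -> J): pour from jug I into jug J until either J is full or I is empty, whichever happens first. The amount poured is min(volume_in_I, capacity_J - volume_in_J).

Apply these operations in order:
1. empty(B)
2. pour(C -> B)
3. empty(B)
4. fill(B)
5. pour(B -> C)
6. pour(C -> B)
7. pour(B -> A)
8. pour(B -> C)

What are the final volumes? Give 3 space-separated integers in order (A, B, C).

Answer: 5 0 6

Derivation:
Step 1: empty(B) -> (A=0 B=0 C=3)
Step 2: pour(C -> B) -> (A=0 B=3 C=0)
Step 3: empty(B) -> (A=0 B=0 C=0)
Step 4: fill(B) -> (A=0 B=11 C=0)
Step 5: pour(B -> C) -> (A=0 B=0 C=11)
Step 6: pour(C -> B) -> (A=0 B=11 C=0)
Step 7: pour(B -> A) -> (A=5 B=6 C=0)
Step 8: pour(B -> C) -> (A=5 B=0 C=6)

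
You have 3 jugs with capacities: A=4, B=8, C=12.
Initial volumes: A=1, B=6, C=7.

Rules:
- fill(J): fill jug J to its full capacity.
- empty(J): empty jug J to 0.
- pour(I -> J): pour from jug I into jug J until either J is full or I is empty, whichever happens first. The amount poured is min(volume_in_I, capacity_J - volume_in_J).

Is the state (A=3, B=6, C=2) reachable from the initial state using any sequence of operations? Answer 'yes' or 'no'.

Answer: no

Derivation:
BFS explored all 333 reachable states.
Reachable set includes: (0,0,0), (0,0,1), (0,0,2), (0,0,3), (0,0,4), (0,0,5), (0,0,6), (0,0,7), (0,0,8), (0,0,9), (0,0,10), (0,0,11) ...
Target (A=3, B=6, C=2) not in reachable set → no.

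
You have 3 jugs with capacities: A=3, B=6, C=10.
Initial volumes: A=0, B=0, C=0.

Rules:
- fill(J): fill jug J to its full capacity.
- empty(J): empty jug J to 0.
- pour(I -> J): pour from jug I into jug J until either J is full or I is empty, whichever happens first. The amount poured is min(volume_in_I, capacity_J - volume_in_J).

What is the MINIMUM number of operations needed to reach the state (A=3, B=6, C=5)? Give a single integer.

BFS from (A=0, B=0, C=0). One shortest path:
  1. fill(C) -> (A=0 B=0 C=10)
  2. pour(C -> A) -> (A=3 B=0 C=7)
  3. pour(C -> B) -> (A=3 B=6 C=1)
  4. empty(B) -> (A=3 B=0 C=1)
  5. pour(C -> B) -> (A=3 B=1 C=0)
  6. fill(C) -> (A=3 B=1 C=10)
  7. pour(C -> B) -> (A=3 B=6 C=5)
Reached target in 7 moves.

Answer: 7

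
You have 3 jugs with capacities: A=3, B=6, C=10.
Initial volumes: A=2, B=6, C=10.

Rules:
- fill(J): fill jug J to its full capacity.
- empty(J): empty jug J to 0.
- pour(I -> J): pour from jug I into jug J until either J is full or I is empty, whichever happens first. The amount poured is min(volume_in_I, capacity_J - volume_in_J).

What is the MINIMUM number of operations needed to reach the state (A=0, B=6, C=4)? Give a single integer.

Answer: 3

Derivation:
BFS from (A=2, B=6, C=10). One shortest path:
  1. empty(A) -> (A=0 B=6 C=10)
  2. empty(B) -> (A=0 B=0 C=10)
  3. pour(C -> B) -> (A=0 B=6 C=4)
Reached target in 3 moves.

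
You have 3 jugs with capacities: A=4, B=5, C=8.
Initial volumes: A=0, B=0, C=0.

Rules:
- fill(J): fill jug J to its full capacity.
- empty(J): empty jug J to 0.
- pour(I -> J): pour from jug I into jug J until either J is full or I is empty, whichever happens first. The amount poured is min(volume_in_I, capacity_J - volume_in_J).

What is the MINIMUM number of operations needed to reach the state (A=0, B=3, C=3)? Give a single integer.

BFS from (A=0, B=0, C=0). One shortest path:
  1. fill(B) -> (A=0 B=5 C=0)
  2. pour(B -> C) -> (A=0 B=0 C=5)
  3. fill(B) -> (A=0 B=5 C=5)
  4. pour(B -> C) -> (A=0 B=2 C=8)
  5. pour(B -> A) -> (A=2 B=0 C=8)
  6. pour(C -> B) -> (A=2 B=5 C=3)
  7. pour(B -> A) -> (A=4 B=3 C=3)
  8. empty(A) -> (A=0 B=3 C=3)
Reached target in 8 moves.

Answer: 8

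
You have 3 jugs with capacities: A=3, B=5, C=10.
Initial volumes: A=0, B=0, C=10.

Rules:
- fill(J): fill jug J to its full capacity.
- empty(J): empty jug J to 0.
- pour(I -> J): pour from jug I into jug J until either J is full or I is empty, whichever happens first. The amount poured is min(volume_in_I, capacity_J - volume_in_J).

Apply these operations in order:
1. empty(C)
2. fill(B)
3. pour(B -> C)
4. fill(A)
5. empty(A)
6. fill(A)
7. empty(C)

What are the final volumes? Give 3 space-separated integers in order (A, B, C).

Step 1: empty(C) -> (A=0 B=0 C=0)
Step 2: fill(B) -> (A=0 B=5 C=0)
Step 3: pour(B -> C) -> (A=0 B=0 C=5)
Step 4: fill(A) -> (A=3 B=0 C=5)
Step 5: empty(A) -> (A=0 B=0 C=5)
Step 6: fill(A) -> (A=3 B=0 C=5)
Step 7: empty(C) -> (A=3 B=0 C=0)

Answer: 3 0 0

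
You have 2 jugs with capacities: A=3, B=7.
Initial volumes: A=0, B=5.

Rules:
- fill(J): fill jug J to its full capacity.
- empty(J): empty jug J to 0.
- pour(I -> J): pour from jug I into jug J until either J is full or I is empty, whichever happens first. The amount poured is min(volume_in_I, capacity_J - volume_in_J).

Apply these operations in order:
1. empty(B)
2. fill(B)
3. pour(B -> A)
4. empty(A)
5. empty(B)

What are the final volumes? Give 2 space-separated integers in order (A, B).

Answer: 0 0

Derivation:
Step 1: empty(B) -> (A=0 B=0)
Step 2: fill(B) -> (A=0 B=7)
Step 3: pour(B -> A) -> (A=3 B=4)
Step 4: empty(A) -> (A=0 B=4)
Step 5: empty(B) -> (A=0 B=0)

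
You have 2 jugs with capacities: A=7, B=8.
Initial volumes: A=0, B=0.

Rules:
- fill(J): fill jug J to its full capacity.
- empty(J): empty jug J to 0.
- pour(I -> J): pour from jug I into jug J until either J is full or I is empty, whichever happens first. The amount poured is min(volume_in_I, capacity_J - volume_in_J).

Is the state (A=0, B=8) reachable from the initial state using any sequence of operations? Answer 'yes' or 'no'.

BFS from (A=0, B=0):
  1. fill(B) -> (A=0 B=8)
Target reached → yes.

Answer: yes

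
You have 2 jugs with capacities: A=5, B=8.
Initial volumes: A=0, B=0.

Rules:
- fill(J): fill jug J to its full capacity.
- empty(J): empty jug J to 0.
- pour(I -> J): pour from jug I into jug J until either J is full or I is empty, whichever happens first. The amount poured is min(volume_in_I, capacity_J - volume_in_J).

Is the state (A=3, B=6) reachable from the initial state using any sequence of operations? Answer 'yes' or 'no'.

BFS explored all 26 reachable states.
Reachable set includes: (0,0), (0,1), (0,2), (0,3), (0,4), (0,5), (0,6), (0,7), (0,8), (1,0), (1,8), (2,0) ...
Target (A=3, B=6) not in reachable set → no.

Answer: no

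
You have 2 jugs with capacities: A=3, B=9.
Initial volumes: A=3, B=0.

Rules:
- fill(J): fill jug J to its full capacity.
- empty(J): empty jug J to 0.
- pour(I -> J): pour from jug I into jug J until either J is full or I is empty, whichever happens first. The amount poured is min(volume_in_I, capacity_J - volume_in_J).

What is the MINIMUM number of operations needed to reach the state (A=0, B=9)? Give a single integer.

BFS from (A=3, B=0). One shortest path:
  1. empty(A) -> (A=0 B=0)
  2. fill(B) -> (A=0 B=9)
Reached target in 2 moves.

Answer: 2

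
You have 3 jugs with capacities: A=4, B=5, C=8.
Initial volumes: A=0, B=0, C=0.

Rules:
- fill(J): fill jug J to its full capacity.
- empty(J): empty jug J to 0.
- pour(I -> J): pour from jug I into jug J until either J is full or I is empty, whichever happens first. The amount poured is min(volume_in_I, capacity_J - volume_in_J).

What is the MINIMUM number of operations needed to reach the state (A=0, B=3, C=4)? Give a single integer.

Answer: 6

Derivation:
BFS from (A=0, B=0, C=0). One shortest path:
  1. fill(A) -> (A=4 B=0 C=0)
  2. fill(C) -> (A=4 B=0 C=8)
  3. pour(C -> B) -> (A=4 B=5 C=3)
  4. empty(B) -> (A=4 B=0 C=3)
  5. pour(C -> B) -> (A=4 B=3 C=0)
  6. pour(A -> C) -> (A=0 B=3 C=4)
Reached target in 6 moves.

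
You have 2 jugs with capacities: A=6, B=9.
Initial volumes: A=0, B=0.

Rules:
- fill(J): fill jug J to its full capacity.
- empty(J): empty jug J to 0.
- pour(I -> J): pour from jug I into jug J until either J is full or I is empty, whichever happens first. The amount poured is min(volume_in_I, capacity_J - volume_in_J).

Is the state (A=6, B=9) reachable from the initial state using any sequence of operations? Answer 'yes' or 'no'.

Answer: yes

Derivation:
BFS from (A=0, B=0):
  1. fill(A) -> (A=6 B=0)
  2. fill(B) -> (A=6 B=9)
Target reached → yes.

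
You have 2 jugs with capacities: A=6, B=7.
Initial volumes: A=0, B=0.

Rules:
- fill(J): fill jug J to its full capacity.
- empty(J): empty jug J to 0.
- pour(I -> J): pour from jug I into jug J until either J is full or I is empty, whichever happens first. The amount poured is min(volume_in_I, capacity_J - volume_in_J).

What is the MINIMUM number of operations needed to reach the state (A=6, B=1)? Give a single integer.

BFS from (A=0, B=0). One shortest path:
  1. fill(B) -> (A=0 B=7)
  2. pour(B -> A) -> (A=6 B=1)
Reached target in 2 moves.

Answer: 2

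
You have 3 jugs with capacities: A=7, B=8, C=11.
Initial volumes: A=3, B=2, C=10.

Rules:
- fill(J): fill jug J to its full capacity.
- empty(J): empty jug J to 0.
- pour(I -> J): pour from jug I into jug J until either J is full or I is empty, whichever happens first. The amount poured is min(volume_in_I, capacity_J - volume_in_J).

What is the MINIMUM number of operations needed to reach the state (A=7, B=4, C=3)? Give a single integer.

BFS from (A=3, B=2, C=10). One shortest path:
  1. fill(B) -> (A=3 B=8 C=10)
  2. pour(B -> A) -> (A=7 B=4 C=10)
  3. empty(A) -> (A=0 B=4 C=10)
  4. pour(C -> A) -> (A=7 B=4 C=3)
Reached target in 4 moves.

Answer: 4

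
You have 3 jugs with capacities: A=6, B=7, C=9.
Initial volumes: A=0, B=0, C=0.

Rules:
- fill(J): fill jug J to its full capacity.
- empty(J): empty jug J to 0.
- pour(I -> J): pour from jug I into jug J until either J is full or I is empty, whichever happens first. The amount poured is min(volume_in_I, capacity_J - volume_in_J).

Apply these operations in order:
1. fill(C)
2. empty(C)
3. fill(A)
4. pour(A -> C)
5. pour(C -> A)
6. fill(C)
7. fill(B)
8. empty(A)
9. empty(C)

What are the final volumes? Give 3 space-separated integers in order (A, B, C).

Answer: 0 7 0

Derivation:
Step 1: fill(C) -> (A=0 B=0 C=9)
Step 2: empty(C) -> (A=0 B=0 C=0)
Step 3: fill(A) -> (A=6 B=0 C=0)
Step 4: pour(A -> C) -> (A=0 B=0 C=6)
Step 5: pour(C -> A) -> (A=6 B=0 C=0)
Step 6: fill(C) -> (A=6 B=0 C=9)
Step 7: fill(B) -> (A=6 B=7 C=9)
Step 8: empty(A) -> (A=0 B=7 C=9)
Step 9: empty(C) -> (A=0 B=7 C=0)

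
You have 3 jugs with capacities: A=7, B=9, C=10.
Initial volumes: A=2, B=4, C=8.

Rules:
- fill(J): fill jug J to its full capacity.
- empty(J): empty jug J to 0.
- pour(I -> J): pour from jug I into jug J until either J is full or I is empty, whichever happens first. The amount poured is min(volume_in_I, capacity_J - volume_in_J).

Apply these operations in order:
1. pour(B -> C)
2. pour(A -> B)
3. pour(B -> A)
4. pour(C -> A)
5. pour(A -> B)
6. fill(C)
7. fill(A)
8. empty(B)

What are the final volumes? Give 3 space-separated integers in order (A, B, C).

Step 1: pour(B -> C) -> (A=2 B=2 C=10)
Step 2: pour(A -> B) -> (A=0 B=4 C=10)
Step 3: pour(B -> A) -> (A=4 B=0 C=10)
Step 4: pour(C -> A) -> (A=7 B=0 C=7)
Step 5: pour(A -> B) -> (A=0 B=7 C=7)
Step 6: fill(C) -> (A=0 B=7 C=10)
Step 7: fill(A) -> (A=7 B=7 C=10)
Step 8: empty(B) -> (A=7 B=0 C=10)

Answer: 7 0 10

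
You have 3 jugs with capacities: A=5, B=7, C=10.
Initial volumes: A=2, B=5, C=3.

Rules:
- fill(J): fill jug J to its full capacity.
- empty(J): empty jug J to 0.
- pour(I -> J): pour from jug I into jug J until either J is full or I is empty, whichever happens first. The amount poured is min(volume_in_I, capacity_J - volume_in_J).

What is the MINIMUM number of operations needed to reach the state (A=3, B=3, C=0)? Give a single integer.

Answer: 4

Derivation:
BFS from (A=2, B=5, C=3). One shortest path:
  1. fill(A) -> (A=5 B=5 C=3)
  2. pour(A -> B) -> (A=3 B=7 C=3)
  3. empty(B) -> (A=3 B=0 C=3)
  4. pour(C -> B) -> (A=3 B=3 C=0)
Reached target in 4 moves.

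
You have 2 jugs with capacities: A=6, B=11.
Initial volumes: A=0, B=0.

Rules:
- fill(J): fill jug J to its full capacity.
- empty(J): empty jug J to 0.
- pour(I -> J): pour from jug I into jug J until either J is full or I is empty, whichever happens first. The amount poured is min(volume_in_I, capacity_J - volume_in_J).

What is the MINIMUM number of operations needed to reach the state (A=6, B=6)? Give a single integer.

Answer: 3

Derivation:
BFS from (A=0, B=0). One shortest path:
  1. fill(A) -> (A=6 B=0)
  2. pour(A -> B) -> (A=0 B=6)
  3. fill(A) -> (A=6 B=6)
Reached target in 3 moves.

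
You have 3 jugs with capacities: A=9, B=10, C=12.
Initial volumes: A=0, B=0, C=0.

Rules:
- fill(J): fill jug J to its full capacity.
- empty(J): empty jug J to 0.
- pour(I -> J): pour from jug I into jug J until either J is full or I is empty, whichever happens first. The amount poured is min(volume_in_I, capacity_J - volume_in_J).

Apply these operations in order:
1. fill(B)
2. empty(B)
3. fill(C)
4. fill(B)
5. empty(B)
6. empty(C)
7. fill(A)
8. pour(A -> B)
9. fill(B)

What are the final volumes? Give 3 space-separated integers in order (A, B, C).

Step 1: fill(B) -> (A=0 B=10 C=0)
Step 2: empty(B) -> (A=0 B=0 C=0)
Step 3: fill(C) -> (A=0 B=0 C=12)
Step 4: fill(B) -> (A=0 B=10 C=12)
Step 5: empty(B) -> (A=0 B=0 C=12)
Step 6: empty(C) -> (A=0 B=0 C=0)
Step 7: fill(A) -> (A=9 B=0 C=0)
Step 8: pour(A -> B) -> (A=0 B=9 C=0)
Step 9: fill(B) -> (A=0 B=10 C=0)

Answer: 0 10 0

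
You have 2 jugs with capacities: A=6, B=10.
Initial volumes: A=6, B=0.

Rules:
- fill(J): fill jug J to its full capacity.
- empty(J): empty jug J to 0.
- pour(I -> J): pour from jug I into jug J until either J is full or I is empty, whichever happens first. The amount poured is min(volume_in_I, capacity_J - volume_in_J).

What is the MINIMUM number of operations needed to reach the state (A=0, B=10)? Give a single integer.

BFS from (A=6, B=0). One shortest path:
  1. empty(A) -> (A=0 B=0)
  2. fill(B) -> (A=0 B=10)
Reached target in 2 moves.

Answer: 2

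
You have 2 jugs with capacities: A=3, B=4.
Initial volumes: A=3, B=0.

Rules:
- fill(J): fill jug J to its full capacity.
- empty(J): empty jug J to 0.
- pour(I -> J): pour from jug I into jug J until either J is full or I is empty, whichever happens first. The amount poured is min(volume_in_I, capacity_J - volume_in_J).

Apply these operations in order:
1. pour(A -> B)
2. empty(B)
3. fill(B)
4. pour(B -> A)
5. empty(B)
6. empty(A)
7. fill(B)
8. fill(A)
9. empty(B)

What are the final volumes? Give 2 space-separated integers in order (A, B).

Answer: 3 0

Derivation:
Step 1: pour(A -> B) -> (A=0 B=3)
Step 2: empty(B) -> (A=0 B=0)
Step 3: fill(B) -> (A=0 B=4)
Step 4: pour(B -> A) -> (A=3 B=1)
Step 5: empty(B) -> (A=3 B=0)
Step 6: empty(A) -> (A=0 B=0)
Step 7: fill(B) -> (A=0 B=4)
Step 8: fill(A) -> (A=3 B=4)
Step 9: empty(B) -> (A=3 B=0)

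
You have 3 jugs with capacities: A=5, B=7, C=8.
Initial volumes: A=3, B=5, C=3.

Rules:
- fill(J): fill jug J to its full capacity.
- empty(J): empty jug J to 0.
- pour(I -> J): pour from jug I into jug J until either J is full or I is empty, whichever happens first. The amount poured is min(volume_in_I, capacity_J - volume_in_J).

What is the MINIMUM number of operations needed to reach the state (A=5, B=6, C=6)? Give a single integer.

Answer: 6

Derivation:
BFS from (A=3, B=5, C=3). One shortest path:
  1. fill(B) -> (A=3 B=7 C=3)
  2. empty(C) -> (A=3 B=7 C=0)
  3. pour(B -> C) -> (A=3 B=0 C=7)
  4. fill(B) -> (A=3 B=7 C=7)
  5. pour(B -> C) -> (A=3 B=6 C=8)
  6. pour(C -> A) -> (A=5 B=6 C=6)
Reached target in 6 moves.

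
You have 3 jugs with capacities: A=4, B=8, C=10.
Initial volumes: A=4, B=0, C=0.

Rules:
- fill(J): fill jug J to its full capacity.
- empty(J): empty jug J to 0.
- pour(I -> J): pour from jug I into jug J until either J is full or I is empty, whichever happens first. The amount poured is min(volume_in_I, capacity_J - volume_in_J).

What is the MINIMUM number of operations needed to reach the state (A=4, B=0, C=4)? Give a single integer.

BFS from (A=4, B=0, C=0). One shortest path:
  1. pour(A -> C) -> (A=0 B=0 C=4)
  2. fill(A) -> (A=4 B=0 C=4)
Reached target in 2 moves.

Answer: 2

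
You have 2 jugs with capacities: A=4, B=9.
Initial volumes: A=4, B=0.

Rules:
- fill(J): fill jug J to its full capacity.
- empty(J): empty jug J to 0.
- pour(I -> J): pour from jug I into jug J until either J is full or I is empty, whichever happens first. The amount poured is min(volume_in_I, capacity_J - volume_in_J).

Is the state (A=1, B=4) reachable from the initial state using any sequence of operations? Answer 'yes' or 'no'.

Answer: no

Derivation:
BFS explored all 26 reachable states.
Reachable set includes: (0,0), (0,1), (0,2), (0,3), (0,4), (0,5), (0,6), (0,7), (0,8), (0,9), (1,0), (1,9) ...
Target (A=1, B=4) not in reachable set → no.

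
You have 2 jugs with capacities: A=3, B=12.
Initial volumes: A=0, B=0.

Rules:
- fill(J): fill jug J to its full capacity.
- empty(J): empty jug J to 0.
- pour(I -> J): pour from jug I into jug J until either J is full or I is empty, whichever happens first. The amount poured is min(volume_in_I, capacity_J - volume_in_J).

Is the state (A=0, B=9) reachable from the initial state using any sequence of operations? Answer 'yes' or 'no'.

Answer: yes

Derivation:
BFS from (A=0, B=0):
  1. fill(B) -> (A=0 B=12)
  2. pour(B -> A) -> (A=3 B=9)
  3. empty(A) -> (A=0 B=9)
Target reached → yes.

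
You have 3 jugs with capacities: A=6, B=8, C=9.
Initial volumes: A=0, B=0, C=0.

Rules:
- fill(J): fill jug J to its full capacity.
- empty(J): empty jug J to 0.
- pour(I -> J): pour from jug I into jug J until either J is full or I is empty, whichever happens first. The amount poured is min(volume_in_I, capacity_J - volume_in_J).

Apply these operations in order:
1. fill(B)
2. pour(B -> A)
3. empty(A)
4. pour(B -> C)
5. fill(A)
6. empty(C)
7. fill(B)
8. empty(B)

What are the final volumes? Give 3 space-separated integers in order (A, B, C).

Step 1: fill(B) -> (A=0 B=8 C=0)
Step 2: pour(B -> A) -> (A=6 B=2 C=0)
Step 3: empty(A) -> (A=0 B=2 C=0)
Step 4: pour(B -> C) -> (A=0 B=0 C=2)
Step 5: fill(A) -> (A=6 B=0 C=2)
Step 6: empty(C) -> (A=6 B=0 C=0)
Step 7: fill(B) -> (A=6 B=8 C=0)
Step 8: empty(B) -> (A=6 B=0 C=0)

Answer: 6 0 0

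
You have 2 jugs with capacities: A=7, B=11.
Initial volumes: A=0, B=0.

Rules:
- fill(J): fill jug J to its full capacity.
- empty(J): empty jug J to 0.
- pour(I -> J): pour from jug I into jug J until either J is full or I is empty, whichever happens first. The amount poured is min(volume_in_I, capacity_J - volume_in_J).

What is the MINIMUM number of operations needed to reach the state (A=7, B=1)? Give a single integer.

BFS from (A=0, B=0). One shortest path:
  1. fill(B) -> (A=0 B=11)
  2. pour(B -> A) -> (A=7 B=4)
  3. empty(A) -> (A=0 B=4)
  4. pour(B -> A) -> (A=4 B=0)
  5. fill(B) -> (A=4 B=11)
  6. pour(B -> A) -> (A=7 B=8)
  7. empty(A) -> (A=0 B=8)
  8. pour(B -> A) -> (A=7 B=1)
Reached target in 8 moves.

Answer: 8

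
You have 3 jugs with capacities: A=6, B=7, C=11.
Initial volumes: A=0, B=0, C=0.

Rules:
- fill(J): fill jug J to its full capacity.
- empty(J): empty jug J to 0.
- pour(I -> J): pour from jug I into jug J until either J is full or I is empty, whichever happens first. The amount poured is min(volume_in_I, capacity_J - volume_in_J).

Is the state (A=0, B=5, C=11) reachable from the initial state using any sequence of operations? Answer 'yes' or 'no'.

Answer: yes

Derivation:
BFS from (A=0, B=0, C=0):
  1. fill(C) -> (A=0 B=0 C=11)
  2. pour(C -> A) -> (A=6 B=0 C=5)
  3. empty(A) -> (A=0 B=0 C=5)
  4. pour(C -> B) -> (A=0 B=5 C=0)
  5. fill(C) -> (A=0 B=5 C=11)
Target reached → yes.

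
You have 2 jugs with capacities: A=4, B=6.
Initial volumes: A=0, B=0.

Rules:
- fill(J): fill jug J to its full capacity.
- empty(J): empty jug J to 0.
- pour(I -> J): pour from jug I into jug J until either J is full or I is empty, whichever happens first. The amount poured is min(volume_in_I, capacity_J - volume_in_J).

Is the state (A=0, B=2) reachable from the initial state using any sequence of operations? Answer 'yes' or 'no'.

BFS from (A=0, B=0):
  1. fill(B) -> (A=0 B=6)
  2. pour(B -> A) -> (A=4 B=2)
  3. empty(A) -> (A=0 B=2)
Target reached → yes.

Answer: yes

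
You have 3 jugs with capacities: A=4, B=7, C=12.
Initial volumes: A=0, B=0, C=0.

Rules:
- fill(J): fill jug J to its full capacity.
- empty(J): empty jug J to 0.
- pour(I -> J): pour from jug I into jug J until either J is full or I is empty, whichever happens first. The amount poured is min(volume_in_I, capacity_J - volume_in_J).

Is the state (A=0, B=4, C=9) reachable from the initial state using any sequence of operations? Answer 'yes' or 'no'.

Answer: yes

Derivation:
BFS from (A=0, B=0, C=0):
  1. fill(A) -> (A=4 B=0 C=0)
  2. fill(C) -> (A=4 B=0 C=12)
  3. pour(A -> B) -> (A=0 B=4 C=12)
  4. fill(A) -> (A=4 B=4 C=12)
  5. pour(C -> B) -> (A=4 B=7 C=9)
  6. empty(B) -> (A=4 B=0 C=9)
  7. pour(A -> B) -> (A=0 B=4 C=9)
Target reached → yes.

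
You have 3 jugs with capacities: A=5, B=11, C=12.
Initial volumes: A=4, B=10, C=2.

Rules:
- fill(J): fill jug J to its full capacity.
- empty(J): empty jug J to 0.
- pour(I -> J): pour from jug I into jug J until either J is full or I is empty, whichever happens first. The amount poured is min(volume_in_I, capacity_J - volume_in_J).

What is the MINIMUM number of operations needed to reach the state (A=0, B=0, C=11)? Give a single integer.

BFS from (A=4, B=10, C=2). One shortest path:
  1. pour(B -> A) -> (A=5 B=9 C=2)
  2. empty(A) -> (A=0 B=9 C=2)
  3. pour(B -> C) -> (A=0 B=0 C=11)
Reached target in 3 moves.

Answer: 3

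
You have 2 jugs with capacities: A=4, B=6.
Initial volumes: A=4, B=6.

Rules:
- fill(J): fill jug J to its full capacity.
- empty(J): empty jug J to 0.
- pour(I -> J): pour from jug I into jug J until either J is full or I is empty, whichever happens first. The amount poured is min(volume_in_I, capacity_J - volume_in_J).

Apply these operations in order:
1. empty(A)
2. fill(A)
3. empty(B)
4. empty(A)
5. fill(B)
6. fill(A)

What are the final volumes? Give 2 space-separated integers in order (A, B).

Answer: 4 6

Derivation:
Step 1: empty(A) -> (A=0 B=6)
Step 2: fill(A) -> (A=4 B=6)
Step 3: empty(B) -> (A=4 B=0)
Step 4: empty(A) -> (A=0 B=0)
Step 5: fill(B) -> (A=0 B=6)
Step 6: fill(A) -> (A=4 B=6)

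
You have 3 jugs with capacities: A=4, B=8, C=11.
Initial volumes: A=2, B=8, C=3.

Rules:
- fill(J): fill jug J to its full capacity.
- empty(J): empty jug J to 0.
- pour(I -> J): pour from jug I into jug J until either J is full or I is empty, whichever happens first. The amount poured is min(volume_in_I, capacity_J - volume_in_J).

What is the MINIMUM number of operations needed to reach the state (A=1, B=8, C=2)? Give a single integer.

Answer: 8

Derivation:
BFS from (A=2, B=8, C=3). One shortest path:
  1. empty(C) -> (A=2 B=8 C=0)
  2. pour(B -> C) -> (A=2 B=0 C=8)
  3. fill(B) -> (A=2 B=8 C=8)
  4. pour(B -> C) -> (A=2 B=5 C=11)
  5. empty(C) -> (A=2 B=5 C=0)
  6. pour(A -> C) -> (A=0 B=5 C=2)
  7. fill(A) -> (A=4 B=5 C=2)
  8. pour(A -> B) -> (A=1 B=8 C=2)
Reached target in 8 moves.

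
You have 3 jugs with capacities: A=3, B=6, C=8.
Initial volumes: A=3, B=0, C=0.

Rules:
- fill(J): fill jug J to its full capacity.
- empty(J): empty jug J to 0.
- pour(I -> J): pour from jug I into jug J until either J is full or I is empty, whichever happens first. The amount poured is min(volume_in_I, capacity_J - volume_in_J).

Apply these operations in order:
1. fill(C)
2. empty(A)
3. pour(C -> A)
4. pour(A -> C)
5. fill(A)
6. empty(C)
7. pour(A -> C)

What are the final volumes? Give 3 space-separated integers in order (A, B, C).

Step 1: fill(C) -> (A=3 B=0 C=8)
Step 2: empty(A) -> (A=0 B=0 C=8)
Step 3: pour(C -> A) -> (A=3 B=0 C=5)
Step 4: pour(A -> C) -> (A=0 B=0 C=8)
Step 5: fill(A) -> (A=3 B=0 C=8)
Step 6: empty(C) -> (A=3 B=0 C=0)
Step 7: pour(A -> C) -> (A=0 B=0 C=3)

Answer: 0 0 3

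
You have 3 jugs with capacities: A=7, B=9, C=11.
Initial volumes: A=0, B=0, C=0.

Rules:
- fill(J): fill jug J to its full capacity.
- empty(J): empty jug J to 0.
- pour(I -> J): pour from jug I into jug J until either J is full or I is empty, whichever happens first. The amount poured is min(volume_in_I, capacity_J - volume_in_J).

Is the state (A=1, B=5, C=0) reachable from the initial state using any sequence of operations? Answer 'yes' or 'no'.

Answer: yes

Derivation:
BFS from (A=0, B=0, C=0):
  1. fill(A) -> (A=7 B=0 C=0)
  2. pour(A -> B) -> (A=0 B=7 C=0)
  3. fill(A) -> (A=7 B=7 C=0)
  4. pour(A -> C) -> (A=0 B=7 C=7)
  5. fill(A) -> (A=7 B=7 C=7)
  6. pour(A -> B) -> (A=5 B=9 C=7)
  7. pour(B -> C) -> (A=5 B=5 C=11)
  8. empty(C) -> (A=5 B=5 C=0)
  9. pour(A -> C) -> (A=0 B=5 C=5)
  10. fill(A) -> (A=7 B=5 C=5)
  11. pour(A -> C) -> (A=1 B=5 C=11)
  12. empty(C) -> (A=1 B=5 C=0)
Target reached → yes.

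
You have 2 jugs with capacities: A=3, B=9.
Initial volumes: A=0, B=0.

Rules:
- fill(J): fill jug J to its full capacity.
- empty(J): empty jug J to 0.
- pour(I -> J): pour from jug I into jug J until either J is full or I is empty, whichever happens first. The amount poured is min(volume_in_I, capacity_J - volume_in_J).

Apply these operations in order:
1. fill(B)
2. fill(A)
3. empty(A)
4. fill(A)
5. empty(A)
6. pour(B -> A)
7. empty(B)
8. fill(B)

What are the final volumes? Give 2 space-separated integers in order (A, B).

Step 1: fill(B) -> (A=0 B=9)
Step 2: fill(A) -> (A=3 B=9)
Step 3: empty(A) -> (A=0 B=9)
Step 4: fill(A) -> (A=3 B=9)
Step 5: empty(A) -> (A=0 B=9)
Step 6: pour(B -> A) -> (A=3 B=6)
Step 7: empty(B) -> (A=3 B=0)
Step 8: fill(B) -> (A=3 B=9)

Answer: 3 9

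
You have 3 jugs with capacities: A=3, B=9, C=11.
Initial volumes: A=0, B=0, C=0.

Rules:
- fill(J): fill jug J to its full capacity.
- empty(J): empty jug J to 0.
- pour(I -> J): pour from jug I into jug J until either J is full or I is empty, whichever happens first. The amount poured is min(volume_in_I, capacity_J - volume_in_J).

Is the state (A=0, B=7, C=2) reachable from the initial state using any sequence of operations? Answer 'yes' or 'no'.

Answer: yes

Derivation:
BFS from (A=0, B=0, C=0):
  1. fill(A) -> (A=3 B=0 C=0)
  2. fill(B) -> (A=3 B=9 C=0)
  3. pour(B -> C) -> (A=3 B=0 C=9)
  4. pour(A -> C) -> (A=1 B=0 C=11)
  5. pour(C -> B) -> (A=1 B=9 C=2)
  6. pour(B -> A) -> (A=3 B=7 C=2)
  7. empty(A) -> (A=0 B=7 C=2)
Target reached → yes.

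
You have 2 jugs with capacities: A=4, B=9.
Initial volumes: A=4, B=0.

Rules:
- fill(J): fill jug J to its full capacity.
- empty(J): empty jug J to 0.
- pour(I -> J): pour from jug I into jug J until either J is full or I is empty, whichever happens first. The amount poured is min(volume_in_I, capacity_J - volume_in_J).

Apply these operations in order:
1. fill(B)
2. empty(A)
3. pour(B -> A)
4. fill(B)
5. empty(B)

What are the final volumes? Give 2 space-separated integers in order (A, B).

Step 1: fill(B) -> (A=4 B=9)
Step 2: empty(A) -> (A=0 B=9)
Step 3: pour(B -> A) -> (A=4 B=5)
Step 4: fill(B) -> (A=4 B=9)
Step 5: empty(B) -> (A=4 B=0)

Answer: 4 0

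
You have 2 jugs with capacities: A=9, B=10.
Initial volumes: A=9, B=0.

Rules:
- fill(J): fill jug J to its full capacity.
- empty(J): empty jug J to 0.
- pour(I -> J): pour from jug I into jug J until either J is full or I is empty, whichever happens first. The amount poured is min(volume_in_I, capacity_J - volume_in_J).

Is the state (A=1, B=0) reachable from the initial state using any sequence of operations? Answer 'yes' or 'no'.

BFS from (A=9, B=0):
  1. empty(A) -> (A=0 B=0)
  2. fill(B) -> (A=0 B=10)
  3. pour(B -> A) -> (A=9 B=1)
  4. empty(A) -> (A=0 B=1)
  5. pour(B -> A) -> (A=1 B=0)
Target reached → yes.

Answer: yes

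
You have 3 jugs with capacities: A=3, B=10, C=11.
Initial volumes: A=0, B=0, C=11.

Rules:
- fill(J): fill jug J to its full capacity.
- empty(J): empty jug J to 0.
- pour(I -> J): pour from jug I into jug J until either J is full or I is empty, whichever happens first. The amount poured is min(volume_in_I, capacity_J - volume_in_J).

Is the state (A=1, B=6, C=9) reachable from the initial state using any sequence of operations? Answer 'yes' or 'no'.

BFS explored all 348 reachable states.
Reachable set includes: (0,0,0), (0,0,1), (0,0,2), (0,0,3), (0,0,4), (0,0,5), (0,0,6), (0,0,7), (0,0,8), (0,0,9), (0,0,10), (0,0,11) ...
Target (A=1, B=6, C=9) not in reachable set → no.

Answer: no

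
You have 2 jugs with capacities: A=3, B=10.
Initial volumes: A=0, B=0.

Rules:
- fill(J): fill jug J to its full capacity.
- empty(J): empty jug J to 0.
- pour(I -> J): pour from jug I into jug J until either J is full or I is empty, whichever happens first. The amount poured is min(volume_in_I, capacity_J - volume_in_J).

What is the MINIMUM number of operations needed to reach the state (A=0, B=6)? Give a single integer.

BFS from (A=0, B=0). One shortest path:
  1. fill(A) -> (A=3 B=0)
  2. pour(A -> B) -> (A=0 B=3)
  3. fill(A) -> (A=3 B=3)
  4. pour(A -> B) -> (A=0 B=6)
Reached target in 4 moves.

Answer: 4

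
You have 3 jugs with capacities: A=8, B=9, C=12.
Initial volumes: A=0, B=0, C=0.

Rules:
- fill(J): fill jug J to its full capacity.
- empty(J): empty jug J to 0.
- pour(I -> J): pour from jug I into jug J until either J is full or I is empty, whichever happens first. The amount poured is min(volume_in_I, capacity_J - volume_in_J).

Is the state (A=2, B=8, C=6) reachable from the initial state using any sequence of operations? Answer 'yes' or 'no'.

Answer: no

Derivation:
BFS explored all 554 reachable states.
Reachable set includes: (0,0,0), (0,0,1), (0,0,2), (0,0,3), (0,0,4), (0,0,5), (0,0,6), (0,0,7), (0,0,8), (0,0,9), (0,0,10), (0,0,11) ...
Target (A=2, B=8, C=6) not in reachable set → no.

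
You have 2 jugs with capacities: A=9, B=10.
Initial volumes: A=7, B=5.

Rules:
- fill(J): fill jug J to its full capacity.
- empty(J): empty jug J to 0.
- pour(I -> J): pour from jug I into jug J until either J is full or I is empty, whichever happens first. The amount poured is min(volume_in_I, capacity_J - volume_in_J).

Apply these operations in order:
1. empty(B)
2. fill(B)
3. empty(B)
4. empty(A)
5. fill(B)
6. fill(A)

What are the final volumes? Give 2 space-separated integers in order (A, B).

Step 1: empty(B) -> (A=7 B=0)
Step 2: fill(B) -> (A=7 B=10)
Step 3: empty(B) -> (A=7 B=0)
Step 4: empty(A) -> (A=0 B=0)
Step 5: fill(B) -> (A=0 B=10)
Step 6: fill(A) -> (A=9 B=10)

Answer: 9 10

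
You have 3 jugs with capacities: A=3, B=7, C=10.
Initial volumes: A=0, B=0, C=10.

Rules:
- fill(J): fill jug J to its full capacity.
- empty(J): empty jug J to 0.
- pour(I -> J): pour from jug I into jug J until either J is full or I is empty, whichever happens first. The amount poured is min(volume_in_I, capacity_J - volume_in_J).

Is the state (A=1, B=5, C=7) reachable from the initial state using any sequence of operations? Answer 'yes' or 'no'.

BFS explored all 244 reachable states.
Reachable set includes: (0,0,0), (0,0,1), (0,0,2), (0,0,3), (0,0,4), (0,0,5), (0,0,6), (0,0,7), (0,0,8), (0,0,9), (0,0,10), (0,1,0) ...
Target (A=1, B=5, C=7) not in reachable set → no.

Answer: no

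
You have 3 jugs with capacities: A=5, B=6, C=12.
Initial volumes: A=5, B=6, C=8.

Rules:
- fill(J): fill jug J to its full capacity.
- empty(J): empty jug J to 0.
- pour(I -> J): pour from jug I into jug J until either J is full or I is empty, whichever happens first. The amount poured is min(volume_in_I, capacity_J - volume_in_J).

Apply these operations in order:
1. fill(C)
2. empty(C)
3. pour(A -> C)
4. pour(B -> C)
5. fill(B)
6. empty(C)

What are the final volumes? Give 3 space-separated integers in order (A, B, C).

Answer: 0 6 0

Derivation:
Step 1: fill(C) -> (A=5 B=6 C=12)
Step 2: empty(C) -> (A=5 B=6 C=0)
Step 3: pour(A -> C) -> (A=0 B=6 C=5)
Step 4: pour(B -> C) -> (A=0 B=0 C=11)
Step 5: fill(B) -> (A=0 B=6 C=11)
Step 6: empty(C) -> (A=0 B=6 C=0)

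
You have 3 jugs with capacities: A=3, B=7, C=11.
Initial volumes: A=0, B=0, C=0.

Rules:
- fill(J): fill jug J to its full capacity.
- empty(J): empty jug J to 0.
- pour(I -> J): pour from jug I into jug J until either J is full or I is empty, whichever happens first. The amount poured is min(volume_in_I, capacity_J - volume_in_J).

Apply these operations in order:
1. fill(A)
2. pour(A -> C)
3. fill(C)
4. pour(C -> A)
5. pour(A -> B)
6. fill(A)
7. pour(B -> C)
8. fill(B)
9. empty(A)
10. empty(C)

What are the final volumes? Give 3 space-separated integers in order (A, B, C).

Answer: 0 7 0

Derivation:
Step 1: fill(A) -> (A=3 B=0 C=0)
Step 2: pour(A -> C) -> (A=0 B=0 C=3)
Step 3: fill(C) -> (A=0 B=0 C=11)
Step 4: pour(C -> A) -> (A=3 B=0 C=8)
Step 5: pour(A -> B) -> (A=0 B=3 C=8)
Step 6: fill(A) -> (A=3 B=3 C=8)
Step 7: pour(B -> C) -> (A=3 B=0 C=11)
Step 8: fill(B) -> (A=3 B=7 C=11)
Step 9: empty(A) -> (A=0 B=7 C=11)
Step 10: empty(C) -> (A=0 B=7 C=0)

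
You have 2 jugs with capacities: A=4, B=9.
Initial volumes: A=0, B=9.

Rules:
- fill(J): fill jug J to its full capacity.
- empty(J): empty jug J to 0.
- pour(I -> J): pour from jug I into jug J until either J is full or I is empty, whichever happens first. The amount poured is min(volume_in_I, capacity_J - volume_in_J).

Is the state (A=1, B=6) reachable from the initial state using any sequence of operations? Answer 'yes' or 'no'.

Answer: no

Derivation:
BFS explored all 26 reachable states.
Reachable set includes: (0,0), (0,1), (0,2), (0,3), (0,4), (0,5), (0,6), (0,7), (0,8), (0,9), (1,0), (1,9) ...
Target (A=1, B=6) not in reachable set → no.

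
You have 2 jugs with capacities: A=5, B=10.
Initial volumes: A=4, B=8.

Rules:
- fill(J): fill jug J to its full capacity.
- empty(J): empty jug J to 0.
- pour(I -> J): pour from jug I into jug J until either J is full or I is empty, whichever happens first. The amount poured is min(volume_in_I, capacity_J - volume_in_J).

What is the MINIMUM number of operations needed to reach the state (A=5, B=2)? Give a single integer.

Answer: 3

Derivation:
BFS from (A=4, B=8). One shortest path:
  1. pour(B -> A) -> (A=5 B=7)
  2. empty(A) -> (A=0 B=7)
  3. pour(B -> A) -> (A=5 B=2)
Reached target in 3 moves.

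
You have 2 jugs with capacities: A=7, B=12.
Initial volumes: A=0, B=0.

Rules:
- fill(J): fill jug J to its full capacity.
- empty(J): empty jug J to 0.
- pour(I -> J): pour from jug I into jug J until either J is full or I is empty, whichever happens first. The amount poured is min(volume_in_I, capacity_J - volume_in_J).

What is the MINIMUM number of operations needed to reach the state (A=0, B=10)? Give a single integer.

Answer: 7

Derivation:
BFS from (A=0, B=0). One shortest path:
  1. fill(B) -> (A=0 B=12)
  2. pour(B -> A) -> (A=7 B=5)
  3. empty(A) -> (A=0 B=5)
  4. pour(B -> A) -> (A=5 B=0)
  5. fill(B) -> (A=5 B=12)
  6. pour(B -> A) -> (A=7 B=10)
  7. empty(A) -> (A=0 B=10)
Reached target in 7 moves.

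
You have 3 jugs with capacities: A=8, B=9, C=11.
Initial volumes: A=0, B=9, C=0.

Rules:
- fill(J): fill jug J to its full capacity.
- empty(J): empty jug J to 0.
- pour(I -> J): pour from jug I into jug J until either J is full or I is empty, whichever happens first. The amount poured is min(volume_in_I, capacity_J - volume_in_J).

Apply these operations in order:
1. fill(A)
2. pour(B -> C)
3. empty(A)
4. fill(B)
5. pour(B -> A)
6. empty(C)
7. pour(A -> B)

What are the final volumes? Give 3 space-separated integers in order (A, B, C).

Answer: 0 9 0

Derivation:
Step 1: fill(A) -> (A=8 B=9 C=0)
Step 2: pour(B -> C) -> (A=8 B=0 C=9)
Step 3: empty(A) -> (A=0 B=0 C=9)
Step 4: fill(B) -> (A=0 B=9 C=9)
Step 5: pour(B -> A) -> (A=8 B=1 C=9)
Step 6: empty(C) -> (A=8 B=1 C=0)
Step 7: pour(A -> B) -> (A=0 B=9 C=0)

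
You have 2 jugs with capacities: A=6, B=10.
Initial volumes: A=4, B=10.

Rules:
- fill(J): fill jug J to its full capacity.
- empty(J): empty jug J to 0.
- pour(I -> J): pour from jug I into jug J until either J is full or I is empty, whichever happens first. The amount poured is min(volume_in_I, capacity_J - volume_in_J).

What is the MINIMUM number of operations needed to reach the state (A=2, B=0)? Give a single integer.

BFS from (A=4, B=10). One shortest path:
  1. pour(B -> A) -> (A=6 B=8)
  2. empty(A) -> (A=0 B=8)
  3. pour(B -> A) -> (A=6 B=2)
  4. empty(A) -> (A=0 B=2)
  5. pour(B -> A) -> (A=2 B=0)
Reached target in 5 moves.

Answer: 5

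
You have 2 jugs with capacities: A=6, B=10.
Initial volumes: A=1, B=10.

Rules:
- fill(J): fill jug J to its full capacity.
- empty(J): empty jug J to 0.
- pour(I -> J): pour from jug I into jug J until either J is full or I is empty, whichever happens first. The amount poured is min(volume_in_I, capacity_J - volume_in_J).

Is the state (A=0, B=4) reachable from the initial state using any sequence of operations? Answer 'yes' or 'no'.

BFS from (A=1, B=10):
  1. empty(A) -> (A=0 B=10)
  2. pour(B -> A) -> (A=6 B=4)
  3. empty(A) -> (A=0 B=4)
Target reached → yes.

Answer: yes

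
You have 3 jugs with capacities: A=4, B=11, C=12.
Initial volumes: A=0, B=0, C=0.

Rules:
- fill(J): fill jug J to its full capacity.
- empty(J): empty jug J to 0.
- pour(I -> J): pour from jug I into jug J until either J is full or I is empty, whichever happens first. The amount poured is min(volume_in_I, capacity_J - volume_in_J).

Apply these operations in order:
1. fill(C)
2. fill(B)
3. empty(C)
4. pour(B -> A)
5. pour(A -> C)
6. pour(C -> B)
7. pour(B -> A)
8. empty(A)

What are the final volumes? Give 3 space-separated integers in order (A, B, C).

Answer: 0 7 0

Derivation:
Step 1: fill(C) -> (A=0 B=0 C=12)
Step 2: fill(B) -> (A=0 B=11 C=12)
Step 3: empty(C) -> (A=0 B=11 C=0)
Step 4: pour(B -> A) -> (A=4 B=7 C=0)
Step 5: pour(A -> C) -> (A=0 B=7 C=4)
Step 6: pour(C -> B) -> (A=0 B=11 C=0)
Step 7: pour(B -> A) -> (A=4 B=7 C=0)
Step 8: empty(A) -> (A=0 B=7 C=0)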